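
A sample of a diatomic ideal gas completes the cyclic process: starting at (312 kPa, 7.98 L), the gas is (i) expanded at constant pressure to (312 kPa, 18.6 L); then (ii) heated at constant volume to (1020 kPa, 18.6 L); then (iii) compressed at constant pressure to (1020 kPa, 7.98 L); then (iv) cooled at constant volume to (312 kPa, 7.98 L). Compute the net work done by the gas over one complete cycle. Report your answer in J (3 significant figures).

Constant-volume legs do no work.
W(i) = (312)(18.6 − 7.98) = 3313 J; W(iii) = (1020)(7.98 − 18.6) = -10832 J.
W_net = 3313 − 10832 = -7519 J (the counter-clockwise enclosed area).

W_net ≈ -7520 J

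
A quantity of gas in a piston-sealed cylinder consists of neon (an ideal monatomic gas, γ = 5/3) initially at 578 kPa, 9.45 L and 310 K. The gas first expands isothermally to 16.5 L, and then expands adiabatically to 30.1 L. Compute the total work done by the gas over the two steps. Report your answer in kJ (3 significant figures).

Step 1 (isothermal): W = P₁V₁ ln(V₂/V₁) = (5462) ln(16.5/9.45) = 3044 J.
After step 1: P = 331 kPa, V = 16.5 L, T = 310 K.
Step 2 (adiabatic): W = (P₁V₁ − P₂V₂)/(γ−1) = (5462 − 3659)/0.667 = 2705 J.
W_total = 3044 + 2705 = 5750 J.

W_total ≈ 5.75 kJ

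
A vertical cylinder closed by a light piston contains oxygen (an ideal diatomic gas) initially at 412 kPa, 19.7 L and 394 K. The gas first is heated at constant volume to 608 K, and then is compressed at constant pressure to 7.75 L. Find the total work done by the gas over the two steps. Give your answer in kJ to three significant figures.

W_total ≈ -7.60 kJ

Step 1 (isochoric): W = 0 (constant volume).
After step 1: P = 635.8 kPa (V unchanged).
Step 2 (isobaric): W = PΔV = (635.8 kPa)(7.75 − 19.7 L) = -7598 J.
W_total = 0 − 7598 = -7598 J.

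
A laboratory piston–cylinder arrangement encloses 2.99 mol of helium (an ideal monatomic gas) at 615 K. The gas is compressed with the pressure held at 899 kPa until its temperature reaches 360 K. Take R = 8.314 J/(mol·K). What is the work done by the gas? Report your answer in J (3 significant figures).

Isobaric: W = P ΔV = nR ΔT.
W = (2.99)(8.314)(360 − 615) = -6339 J.

W ≈ -6340 J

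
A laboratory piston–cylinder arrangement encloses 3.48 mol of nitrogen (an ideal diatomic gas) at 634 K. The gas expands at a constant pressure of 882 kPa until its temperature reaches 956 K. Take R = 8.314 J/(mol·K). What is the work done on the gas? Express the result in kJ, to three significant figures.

Isobaric: W = P ΔV = nR ΔT.
W = (3.48)(8.314)(956 − 634) = 9316 J.
Work on gas = −W_by = -9316 J.

W ≈ -9.32 kJ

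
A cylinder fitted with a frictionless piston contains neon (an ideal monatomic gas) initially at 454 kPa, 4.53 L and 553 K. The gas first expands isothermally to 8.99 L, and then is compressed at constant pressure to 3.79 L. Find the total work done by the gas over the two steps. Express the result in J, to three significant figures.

W_total ≈ 220 J

Step 1 (isothermal): W = P₁V₁ ln(V₂/V₁) = (2057) ln(8.99/4.53) = 1410 J.
After step 1: P = 228.8 kPa, V = 8.99 L, T = 553 K.
Step 2 (isobaric): W = PΔV = (228.8 kPa)(3.79 − 8.99 L) = -1190 J.
W_total = 1410 − 1190 = 220 J.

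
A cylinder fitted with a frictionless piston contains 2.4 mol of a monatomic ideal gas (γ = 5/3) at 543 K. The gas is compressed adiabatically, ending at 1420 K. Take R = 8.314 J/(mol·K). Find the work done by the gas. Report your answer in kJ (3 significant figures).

Adiabatic ⇒ Q = 0, so W_by = −ΔU = nCᵥ(T₁ − T₂).
Cᵥ = 3R/2 = 12.47 J/(mol·K).
W = (2.4)(12.47)(543 − 1420) = -26249 J.

W ≈ -26.2 kJ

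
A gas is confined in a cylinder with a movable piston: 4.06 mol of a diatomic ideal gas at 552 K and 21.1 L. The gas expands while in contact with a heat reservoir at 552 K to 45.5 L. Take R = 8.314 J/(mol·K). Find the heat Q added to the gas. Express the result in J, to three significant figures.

Isothermal ⇒ ΔU = 0, so Q = W = nRT ln(V₂/V₁).
Q = (4.06)(8.314)(552) ln(45.5/21.1) = 18633 × 0.7684 = 14318 J.

Q ≈ 14300 J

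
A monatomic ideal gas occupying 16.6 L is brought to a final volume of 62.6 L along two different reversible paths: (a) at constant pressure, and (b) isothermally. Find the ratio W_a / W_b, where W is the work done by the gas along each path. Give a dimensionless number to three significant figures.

Path (a) isobaric: W = P₁(V₂ − V₁) → W_a/(P₁V₁) = 2.771.
Path (b) isothermal: W = P₁V₁ ln(V₂/V₁) → W_b/(P₁V₁) = 1.327.
W_a / W_b = 2.771 / 1.327 = 2.088.

W_a / W_b ≈ 2.09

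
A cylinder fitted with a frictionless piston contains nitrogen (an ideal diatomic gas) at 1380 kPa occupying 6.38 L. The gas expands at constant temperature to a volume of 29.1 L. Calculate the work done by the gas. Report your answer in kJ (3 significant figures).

Isothermal: W = nRT ln(V₂/V₁) = P₁V₁ ln(V₂/V₁).
P₁V₁ = (1380 kPa)(6.38 L) = 8804 J.
W = 8804 × ln(29.1/6.38) = 8804 × 1.518
W_by_gas = 13361 J.

W ≈ 13.4 kJ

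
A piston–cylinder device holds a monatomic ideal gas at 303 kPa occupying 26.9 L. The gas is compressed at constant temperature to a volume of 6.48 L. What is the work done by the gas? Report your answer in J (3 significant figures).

W ≈ -11600 J

Isothermal: W = nRT ln(V₂/V₁) = P₁V₁ ln(V₂/V₁).
P₁V₁ = (303 kPa)(26.9 L) = 8151 J.
W = 8151 × ln(6.48/26.9) = 8151 × -1.423
W_by_gas = -11602 J.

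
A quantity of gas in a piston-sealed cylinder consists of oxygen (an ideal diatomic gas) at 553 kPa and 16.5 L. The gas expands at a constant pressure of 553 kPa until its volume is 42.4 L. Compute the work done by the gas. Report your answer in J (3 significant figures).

Isobaric: W = P ΔV.
W = (553 kPa)(42.4 − 16.5 L) = (553)(25.9) = 14323 J.

W ≈ 14300 J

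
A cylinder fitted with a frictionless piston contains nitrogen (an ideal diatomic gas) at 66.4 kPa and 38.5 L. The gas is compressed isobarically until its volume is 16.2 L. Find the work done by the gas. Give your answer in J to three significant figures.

W ≈ -1480 J

Isobaric: W = P ΔV.
W = (66.4 kPa)(16.2 − 38.5 L) = (66.4)(-22.3) = -1481 J.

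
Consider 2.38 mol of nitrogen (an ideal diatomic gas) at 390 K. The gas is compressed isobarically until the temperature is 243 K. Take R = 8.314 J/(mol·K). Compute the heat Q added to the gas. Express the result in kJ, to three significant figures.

Q ≈ -10.2 kJ

Isobaric: W = nRΔT = (2.38)(8.314)(-147) = -2909 J.
ΔU = nCᵥΔT with Cᵥ = 5R/2: ΔU = (2.38)(20.79)(-147) = -7272 J.
Q = ΔU + W = -7272 − 2909 = -10181 J.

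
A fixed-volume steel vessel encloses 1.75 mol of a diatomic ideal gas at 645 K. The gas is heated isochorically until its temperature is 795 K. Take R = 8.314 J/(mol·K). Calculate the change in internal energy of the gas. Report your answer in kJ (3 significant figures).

Constant volume ⇒ W = 0, so Q = ΔU = nCᵥΔT with Cᵥ = 5R/2 = 20.79 J/(mol·K).
ΔU = (1.75)(20.79)(795 − 645) = 5456 J.

ΔU ≈ 5.46 kJ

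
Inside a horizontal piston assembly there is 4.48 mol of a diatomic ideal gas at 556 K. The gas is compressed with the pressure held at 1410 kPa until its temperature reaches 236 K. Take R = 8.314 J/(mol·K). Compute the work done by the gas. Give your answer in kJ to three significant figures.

Isobaric: W = P ΔV = nR ΔT.
W = (4.48)(8.314)(236 − 556) = -11919 J.

W ≈ -11.9 kJ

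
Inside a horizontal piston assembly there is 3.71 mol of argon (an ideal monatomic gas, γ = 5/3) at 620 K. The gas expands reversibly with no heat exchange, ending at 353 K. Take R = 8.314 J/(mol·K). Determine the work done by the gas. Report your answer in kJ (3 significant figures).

W ≈ 12.4 kJ

Adiabatic ⇒ Q = 0, so W_by = −ΔU = nCᵥ(T₁ − T₂).
Cᵥ = 3R/2 = 12.47 J/(mol·K).
W = (3.71)(12.47)(620 − 353) = 12353 J.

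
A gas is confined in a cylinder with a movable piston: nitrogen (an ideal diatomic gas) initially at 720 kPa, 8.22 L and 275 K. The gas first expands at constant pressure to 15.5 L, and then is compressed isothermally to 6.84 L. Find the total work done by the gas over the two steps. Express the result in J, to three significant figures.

W_total ≈ -3890 J

Step 1 (isobaric): W = PΔV = (720 kPa)(15.5 − 8.22 L) = 5242 J.
After step 1: P = 720 kPa, V = 15.5 L, T = 518.6 K.
Step 2 (isothermal): W = P₁V₁ ln(V₂/V₁) = (11160) ln(6.84/15.5) = -9129 J.
W_total = 5242 − 9129 = -3888 J.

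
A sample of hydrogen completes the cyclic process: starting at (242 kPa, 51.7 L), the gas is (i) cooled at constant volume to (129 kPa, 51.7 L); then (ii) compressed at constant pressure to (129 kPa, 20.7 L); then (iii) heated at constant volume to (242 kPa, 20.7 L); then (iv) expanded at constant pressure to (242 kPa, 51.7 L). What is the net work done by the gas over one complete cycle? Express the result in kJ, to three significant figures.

W_net ≈ 3.50 kJ

Constant-volume legs do no work.
W(ii) = (129)(20.7 − 51.7) = -3999 J; W(iv) = (242)(51.7 − 20.7) = 7502 J.
W_net = -3999 + 7502 = 3503 J (the clockwise enclosed area).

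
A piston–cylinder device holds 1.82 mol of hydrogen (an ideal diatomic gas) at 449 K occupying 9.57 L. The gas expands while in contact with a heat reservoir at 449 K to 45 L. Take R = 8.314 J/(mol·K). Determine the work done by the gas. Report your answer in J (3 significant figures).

W ≈ 10500 J

Isothermal: W = nRT ln(V₂/V₁).
W = (1.82)(8.314)(449) × ln(45/9.57)
  = 6794 × 1.548
W_by_gas = 10517 J.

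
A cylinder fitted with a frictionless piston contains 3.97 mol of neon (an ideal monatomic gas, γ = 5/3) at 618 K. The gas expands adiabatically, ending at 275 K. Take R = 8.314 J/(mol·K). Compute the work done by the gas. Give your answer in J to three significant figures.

Adiabatic ⇒ Q = 0, so W_by = −ΔU = nCᵥ(T₁ − T₂).
Cᵥ = 3R/2 = 12.47 J/(mol·K).
W = (3.97)(12.47)(618 − 275) = 16982 J.

W ≈ 17000 J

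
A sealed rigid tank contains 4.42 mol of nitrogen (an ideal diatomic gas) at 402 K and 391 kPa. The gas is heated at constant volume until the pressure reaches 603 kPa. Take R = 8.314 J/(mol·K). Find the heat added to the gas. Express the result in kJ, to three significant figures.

Constant volume ⇒ W = 0, so Q = ΔU = nCᵥΔT with Cᵥ = 5R/2 = 20.79 J/(mol·K).
At constant V, T₂/T₁ = P₂/P₁ ⇒ ΔT = T₁(P₂/P₁ − 1) = 402·(603/391 − 1) = 218 K.
ΔU = (4.42)(20.79)(218) = 20024 J.

Q ≈ 20.0 kJ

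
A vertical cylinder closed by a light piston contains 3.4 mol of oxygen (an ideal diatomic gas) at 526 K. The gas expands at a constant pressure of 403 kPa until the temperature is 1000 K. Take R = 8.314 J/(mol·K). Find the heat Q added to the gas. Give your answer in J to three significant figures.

Isobaric: W = nRΔT = (3.4)(8.314)(474) = 13399 J.
ΔU = nCᵥΔT with Cᵥ = 5R/2: ΔU = (3.4)(20.79)(474) = 33497 J.
Q = ΔU + W = 33497 + 13399 = 46896 J.

Q ≈ 46900 J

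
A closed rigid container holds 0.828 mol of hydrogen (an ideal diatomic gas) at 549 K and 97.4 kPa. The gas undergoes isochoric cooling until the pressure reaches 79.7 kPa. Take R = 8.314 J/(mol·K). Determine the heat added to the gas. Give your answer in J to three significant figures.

Q ≈ -1720 J

Constant volume ⇒ W = 0, so Q = ΔU = nCᵥΔT with Cᵥ = 5R/2 = 20.79 J/(mol·K).
At constant V, T₂/T₁ = P₂/P₁ ⇒ ΔT = T₁(P₂/P₁ − 1) = 549·(79.7/97.4 − 1) = -99.77 K.
ΔU = (0.828)(20.79)(-99.77) = -1717 J.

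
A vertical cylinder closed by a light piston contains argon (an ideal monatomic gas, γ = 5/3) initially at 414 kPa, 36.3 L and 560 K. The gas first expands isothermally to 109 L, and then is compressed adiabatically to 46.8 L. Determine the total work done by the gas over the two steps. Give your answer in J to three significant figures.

W_total ≈ -542 J

Step 1 (isothermal): W = P₁V₁ ln(V₂/V₁) = (15028) ln(109/36.3) = 16524 J.
After step 1: P = 137.9 kPa, V = 109 L, T = 560 K.
Step 2 (adiabatic): W = (P₁V₁ − P₂V₂)/(γ−1) = (15028 − 26405)/0.667 = -17066 J.
W_total = 16524 − 17066 = -542 J.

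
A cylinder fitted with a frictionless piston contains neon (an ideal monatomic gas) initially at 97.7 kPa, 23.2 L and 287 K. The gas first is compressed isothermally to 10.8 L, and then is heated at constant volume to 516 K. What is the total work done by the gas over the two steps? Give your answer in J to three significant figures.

Step 1 (isothermal): W = P₁V₁ ln(V₂/V₁) = (2267) ln(10.8/23.2) = -1733 J.
Step 2 (isochoric): W = 0 (constant volume).
W_total = -1733 + 0 = -1733 J.

W_total ≈ -1730 J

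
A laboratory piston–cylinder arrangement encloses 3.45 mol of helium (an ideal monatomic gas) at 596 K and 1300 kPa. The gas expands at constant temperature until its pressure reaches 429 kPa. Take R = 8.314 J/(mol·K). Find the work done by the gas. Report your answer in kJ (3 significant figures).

W ≈ 19.0 kJ

Isothermal process: W = nRT ln(V₂/V₁) = nRT ln(P₁/P₂).
W = (3.45)(8.314)(596) × ln(1300/429)
  = 17095 × ln(3.03) = 17095 × 1.109
W_by_gas = 18953 J.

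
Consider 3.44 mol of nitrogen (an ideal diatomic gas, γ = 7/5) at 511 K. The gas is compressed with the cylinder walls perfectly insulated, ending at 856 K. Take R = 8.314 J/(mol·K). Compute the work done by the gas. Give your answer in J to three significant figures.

W ≈ -24700 J

Adiabatic ⇒ Q = 0, so W_by = −ΔU = nCᵥ(T₁ − T₂).
Cᵥ = 5R/2 = 20.79 J/(mol·K).
W = (3.44)(20.79)(511 − 856) = -24668 J.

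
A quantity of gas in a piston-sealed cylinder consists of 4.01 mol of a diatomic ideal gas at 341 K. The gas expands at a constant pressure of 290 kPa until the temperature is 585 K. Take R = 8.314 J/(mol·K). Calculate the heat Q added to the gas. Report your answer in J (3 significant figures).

Q ≈ 28500 J

Isobaric: W = nRΔT = (4.01)(8.314)(244) = 8135 J.
ΔU = nCᵥΔT with Cᵥ = 5R/2: ΔU = (4.01)(20.79)(244) = 20337 J.
Q = ΔU + W = 20337 + 8135 = 28472 J.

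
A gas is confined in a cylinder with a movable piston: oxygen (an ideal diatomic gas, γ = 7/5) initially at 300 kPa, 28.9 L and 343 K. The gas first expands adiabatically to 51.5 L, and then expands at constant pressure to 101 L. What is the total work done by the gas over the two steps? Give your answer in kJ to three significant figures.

Step 1 (adiabatic): W = (P₁V₁ − P₂V₂)/(γ−1) = (8670 − 6881)/0.4 = 4472 J.
After step 1: P = 133.6 kPa, V = 51.5 L, T = 272.2 K.
Step 2 (isobaric): W = PΔV = (133.6 kPa)(101 − 51.5 L) = 6614 J.
W_total = 4472 + 6614 = 11086 J.

W_total ≈ 11.1 kJ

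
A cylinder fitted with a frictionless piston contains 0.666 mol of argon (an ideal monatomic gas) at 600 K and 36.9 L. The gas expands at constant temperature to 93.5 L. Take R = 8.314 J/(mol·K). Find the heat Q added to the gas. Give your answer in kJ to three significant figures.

Isothermal ⇒ ΔU = 0, so Q = W = nRT ln(V₂/V₁).
Q = (0.666)(8.314)(600) ln(93.5/36.9) = 3322 × 0.9297 = 3089 J.

Q ≈ 3.09 kJ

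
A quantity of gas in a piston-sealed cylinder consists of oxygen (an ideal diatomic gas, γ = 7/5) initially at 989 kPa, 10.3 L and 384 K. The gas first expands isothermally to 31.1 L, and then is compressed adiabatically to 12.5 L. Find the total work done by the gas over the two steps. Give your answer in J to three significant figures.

W_total ≈ 53.5 J

Step 1 (isothermal): W = P₁V₁ ln(V₂/V₁) = (10187) ln(31.1/10.3) = 11257 J.
After step 1: P = 327.5 kPa, V = 31.1 L, T = 384 K.
Step 2 (adiabatic): W = (P₁V₁ − P₂V₂)/(γ−1) = (10187 − 14668)/0.4 = -11203 J.
W_total = 11257 − 11203 = 53.47 J.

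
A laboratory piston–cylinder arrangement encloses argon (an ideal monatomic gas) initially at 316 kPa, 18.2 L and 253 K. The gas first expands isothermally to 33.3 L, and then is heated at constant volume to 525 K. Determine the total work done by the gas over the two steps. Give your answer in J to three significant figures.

W_total ≈ 3470 J

Step 1 (isothermal): W = P₁V₁ ln(V₂/V₁) = (5751) ln(33.3/18.2) = 3475 J.
Step 2 (isochoric): W = 0 (constant volume).
W_total = 3475 + 0 = 3475 J.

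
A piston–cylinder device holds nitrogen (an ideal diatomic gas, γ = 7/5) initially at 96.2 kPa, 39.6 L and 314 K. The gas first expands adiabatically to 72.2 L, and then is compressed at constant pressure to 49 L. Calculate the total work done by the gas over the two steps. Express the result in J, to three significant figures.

Step 1 (adiabatic): W = (P₁V₁ − P₂V₂)/(γ−1) = (3810 − 2996)/0.4 = 2034 J.
After step 1: P = 41.5 kPa, V = 72.2 L, T = 246.9 K.
Step 2 (isobaric): W = PΔV = (41.5 kPa)(49 − 72.2 L) = -962.7 J.
W_total = 2034 − 962.7 = 1071 J.

W_total ≈ 1070 J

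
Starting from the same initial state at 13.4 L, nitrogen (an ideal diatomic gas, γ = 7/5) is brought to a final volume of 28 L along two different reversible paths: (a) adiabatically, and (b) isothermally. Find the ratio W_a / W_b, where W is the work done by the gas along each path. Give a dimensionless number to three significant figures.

W_a / W_b ≈ 0.866

Path (a) adiabatic: W = P₁V₁(1 − (V₁/V₂)^(γ−1))/(γ−1) → W_a/(P₁V₁) = 0.6383.
Path (b) isothermal: W = P₁V₁ ln(V₂/V₁) → W_b/(P₁V₁) = 0.7369.
W_a / W_b = 0.6383 / 0.7369 = 0.8661.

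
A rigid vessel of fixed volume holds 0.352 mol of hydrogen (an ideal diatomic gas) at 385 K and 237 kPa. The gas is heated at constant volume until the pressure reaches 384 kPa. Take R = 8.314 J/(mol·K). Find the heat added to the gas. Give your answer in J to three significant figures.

Q ≈ 1750 J

Constant volume ⇒ W = 0, so Q = ΔU = nCᵥΔT with Cᵥ = 5R/2 = 20.79 J/(mol·K).
At constant V, T₂/T₁ = P₂/P₁ ⇒ ΔT = T₁(P₂/P₁ − 1) = 385·(384/237 − 1) = 238.8 K.
ΔU = (0.352)(20.79)(238.8) = 1747 J.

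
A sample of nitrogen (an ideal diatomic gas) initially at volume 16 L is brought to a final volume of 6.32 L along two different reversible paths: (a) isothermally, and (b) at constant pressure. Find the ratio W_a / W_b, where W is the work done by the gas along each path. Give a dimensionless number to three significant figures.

Path (a) isothermal: W = P₁V₁ ln(V₂/V₁) → W_a/(P₁V₁) = -0.9289.
Path (b) isobaric: W = P₁(V₂ − V₁) → W_b/(P₁V₁) = -0.605.
W_a / W_b = -0.9289 / -0.605 = 1.535.

W_a / W_b ≈ 1.54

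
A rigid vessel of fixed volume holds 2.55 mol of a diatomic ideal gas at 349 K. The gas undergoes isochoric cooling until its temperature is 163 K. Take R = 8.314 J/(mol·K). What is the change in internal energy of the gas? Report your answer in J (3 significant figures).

ΔU ≈ -9860 J

Constant volume ⇒ W = 0, so Q = ΔU = nCᵥΔT with Cᵥ = 5R/2 = 20.79 J/(mol·K).
ΔU = (2.55)(20.79)(163 − 349) = -9858 J.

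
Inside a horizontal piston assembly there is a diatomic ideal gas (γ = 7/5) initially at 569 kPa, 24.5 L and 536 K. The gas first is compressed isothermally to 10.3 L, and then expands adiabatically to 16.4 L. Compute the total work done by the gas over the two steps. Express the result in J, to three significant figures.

Step 1 (isothermal): W = P₁V₁ ln(V₂/V₁) = (13940) ln(10.3/24.5) = -12080 J.
After step 1: P = 1353 kPa, V = 10.3 L, T = 536 K.
Step 2 (adiabatic): W = (P₁V₁ − P₂V₂)/(γ−1) = (13940 − 11574)/0.4 = 5917 J.
W_total = -12080 + 5917 = -6163 J.

W_total ≈ -6160 J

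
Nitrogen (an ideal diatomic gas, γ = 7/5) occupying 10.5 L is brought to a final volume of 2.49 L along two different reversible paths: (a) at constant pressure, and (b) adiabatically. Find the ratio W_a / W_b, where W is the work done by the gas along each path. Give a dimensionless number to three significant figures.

Path (a) isobaric: W = P₁(V₂ − V₁) → W_a/(P₁V₁) = -0.7629.
Path (b) adiabatic: W = P₁V₁(1 − (V₁/V₂)^(γ−1))/(γ−1) → W_b/(P₁V₁) = -1.946.
W_a / W_b = -0.7629 / -1.946 = 0.3921.

W_a / W_b ≈ 0.392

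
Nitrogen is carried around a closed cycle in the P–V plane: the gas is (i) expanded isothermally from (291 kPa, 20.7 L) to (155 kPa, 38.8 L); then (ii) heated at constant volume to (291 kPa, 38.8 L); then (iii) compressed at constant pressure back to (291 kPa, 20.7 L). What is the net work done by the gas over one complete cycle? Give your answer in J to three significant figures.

Leg (i): W = PᵢVᵢ ln(V_f/Vᵢ) = (6024) ln(38.8/20.7) = 3785 J.
Leg (ii): W = 0.
Leg (iii): W = PΔV = (291)(20.7 − 38.8) = -5267 J.
W_net = 3785 − 5267 = -1482 J.

W_net ≈ -1480 J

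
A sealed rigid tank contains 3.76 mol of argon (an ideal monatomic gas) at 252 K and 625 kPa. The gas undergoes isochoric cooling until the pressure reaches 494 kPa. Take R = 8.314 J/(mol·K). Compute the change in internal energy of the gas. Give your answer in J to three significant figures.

ΔU ≈ -2480 J

Constant volume ⇒ W = 0, so Q = ΔU = nCᵥΔT with Cᵥ = 3R/2 = 12.47 J/(mol·K).
At constant V, T₂/T₁ = P₂/P₁ ⇒ ΔT = T₁(P₂/P₁ − 1) = 252·(494/625 − 1) = -52.82 K.
ΔU = (3.76)(12.47)(-52.82) = -2477 J.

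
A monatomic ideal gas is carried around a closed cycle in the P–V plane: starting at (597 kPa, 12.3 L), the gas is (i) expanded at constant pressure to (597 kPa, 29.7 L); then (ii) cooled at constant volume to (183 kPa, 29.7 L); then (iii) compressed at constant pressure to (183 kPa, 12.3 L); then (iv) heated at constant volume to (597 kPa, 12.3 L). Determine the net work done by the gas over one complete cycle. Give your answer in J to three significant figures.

W_net ≈ 7200 J

Constant-volume legs do no work.
W(i) = (597)(29.7 − 12.3) = 10388 J; W(iii) = (183)(12.3 − 29.7) = -3184 J.
W_net = 10388 − 3184 = 7204 J (the clockwise enclosed area).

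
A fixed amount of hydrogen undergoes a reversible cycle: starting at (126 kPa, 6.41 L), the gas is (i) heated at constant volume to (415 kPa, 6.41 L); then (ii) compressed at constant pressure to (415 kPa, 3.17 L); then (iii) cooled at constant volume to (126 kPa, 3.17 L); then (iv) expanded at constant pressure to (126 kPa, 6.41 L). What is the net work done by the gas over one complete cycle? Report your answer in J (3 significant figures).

W_net ≈ -936 J

Constant-volume legs do no work.
W(ii) = (415)(3.17 − 6.41) = -1345 J; W(iv) = (126)(6.41 − 3.17) = 408.2 J.
W_net = -1345 + 408.2 = -936.4 J (the counter-clockwise enclosed area).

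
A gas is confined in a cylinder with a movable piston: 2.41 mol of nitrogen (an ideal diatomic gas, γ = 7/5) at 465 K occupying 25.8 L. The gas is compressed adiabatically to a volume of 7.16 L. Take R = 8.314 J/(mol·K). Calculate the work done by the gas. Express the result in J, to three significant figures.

W ≈ -15600 J

Adiabatic: TV^(γ−1) = const with γ = 7/5.
T₂ = T₁ (V₁/V₂)^(γ−1) = 465 × (25.8/7.16)^0.4 = 465 × 1.67 = 776.5 K.
W_by = nCᵥ(T₁ − T₂) = (2.41)(20.79)(465 − 776.5) = -15603 J.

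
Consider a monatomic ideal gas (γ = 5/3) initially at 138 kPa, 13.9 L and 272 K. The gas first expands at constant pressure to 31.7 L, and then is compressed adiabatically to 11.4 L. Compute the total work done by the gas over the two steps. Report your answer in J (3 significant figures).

W_total ≈ -3960 J

Step 1 (isobaric): W = PΔV = (138 kPa)(31.7 − 13.9 L) = 2456 J.
After step 1: P = 138 kPa, V = 31.7 L, T = 620.3 K.
Step 2 (adiabatic): W = (P₁V₁ − P₂V₂)/(γ−1) = (4375 − 8651)/0.667 = -6414 J.
W_total = 2456 − 6414 = -3957 J.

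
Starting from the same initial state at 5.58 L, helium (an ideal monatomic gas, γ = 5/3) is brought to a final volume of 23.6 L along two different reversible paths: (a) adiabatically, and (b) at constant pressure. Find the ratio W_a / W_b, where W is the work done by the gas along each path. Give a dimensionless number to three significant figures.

Path (a) adiabatic: W = P₁V₁(1 − (V₁/V₂)^(γ−1))/(γ−1) → W_a/(P₁V₁) = 0.9264.
Path (b) isobaric: W = P₁(V₂ − V₁) → W_b/(P₁V₁) = 3.229.
W_a / W_b = 0.9264 / 3.229 = 0.2869.

W_a / W_b ≈ 0.287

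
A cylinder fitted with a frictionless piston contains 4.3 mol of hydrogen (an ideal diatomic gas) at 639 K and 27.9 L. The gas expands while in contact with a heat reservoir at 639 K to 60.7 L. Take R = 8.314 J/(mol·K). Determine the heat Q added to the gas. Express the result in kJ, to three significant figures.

Q ≈ 17.8 kJ

Isothermal ⇒ ΔU = 0, so Q = W = nRT ln(V₂/V₁).
Q = (4.3)(8.314)(639) ln(60.7/27.9) = 22844 × 0.7773 = 17757 J.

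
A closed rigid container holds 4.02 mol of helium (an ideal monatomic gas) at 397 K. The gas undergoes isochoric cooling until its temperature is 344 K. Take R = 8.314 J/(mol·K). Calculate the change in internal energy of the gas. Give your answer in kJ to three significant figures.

Constant volume ⇒ W = 0, so Q = ΔU = nCᵥΔT with Cᵥ = 3R/2 = 12.47 J/(mol·K).
ΔU = (4.02)(12.47)(344 − 397) = -2657 J.

ΔU ≈ -2.66 kJ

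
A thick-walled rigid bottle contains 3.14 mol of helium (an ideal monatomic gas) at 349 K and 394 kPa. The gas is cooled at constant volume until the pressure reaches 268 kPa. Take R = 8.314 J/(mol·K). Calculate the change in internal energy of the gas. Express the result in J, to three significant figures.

ΔU ≈ -4370 J

Constant volume ⇒ W = 0, so Q = ΔU = nCᵥΔT with Cᵥ = 3R/2 = 12.47 J/(mol·K).
At constant V, T₂/T₁ = P₂/P₁ ⇒ ΔT = T₁(P₂/P₁ − 1) = 349·(268/394 − 1) = -111.6 K.
ΔU = (3.14)(12.47)(-111.6) = -4370 J.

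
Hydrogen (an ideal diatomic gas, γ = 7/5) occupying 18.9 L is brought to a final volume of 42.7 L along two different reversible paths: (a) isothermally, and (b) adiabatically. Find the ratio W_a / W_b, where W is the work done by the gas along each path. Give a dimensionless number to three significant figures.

W_a / W_b ≈ 1.17

Path (a) isothermal: W = P₁V₁ ln(V₂/V₁) → W_a/(P₁V₁) = 0.815.
Path (b) adiabatic: W = P₁V₁(1 − (V₁/V₂)^(γ−1))/(γ−1) → W_b/(P₁V₁) = 0.6955.
W_a / W_b = 0.815 / 0.6955 = 1.172.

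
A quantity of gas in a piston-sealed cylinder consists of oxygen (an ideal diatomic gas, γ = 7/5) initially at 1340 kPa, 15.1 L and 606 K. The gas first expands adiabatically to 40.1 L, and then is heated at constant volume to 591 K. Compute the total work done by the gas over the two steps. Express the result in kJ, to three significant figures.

Step 1 (adiabatic): W = (P₁V₁ − P₂V₂)/(γ−1) = (20234 − 13690)/0.4 = 16359 J.
Step 2 (isochoric): W = 0 (constant volume).
W_total = 16359 + 0 = 16359 J.

W_total ≈ 16.4 kJ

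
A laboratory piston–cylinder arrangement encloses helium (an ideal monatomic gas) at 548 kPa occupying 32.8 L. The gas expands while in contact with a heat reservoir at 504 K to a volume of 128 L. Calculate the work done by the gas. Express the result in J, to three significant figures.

Isothermal: W = nRT ln(V₂/V₁) = P₁V₁ ln(V₂/V₁).
P₁V₁ = (548 kPa)(32.8 L) = 17974 J.
W = 17974 × ln(128/32.8) = 17974 × 1.362
W_by_gas = 24474 J.

W ≈ 24500 J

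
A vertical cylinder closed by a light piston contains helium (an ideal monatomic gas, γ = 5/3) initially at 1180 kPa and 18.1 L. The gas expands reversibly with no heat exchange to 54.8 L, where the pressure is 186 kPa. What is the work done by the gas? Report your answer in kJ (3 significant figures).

W ≈ 16.7 kJ

Adiabatic: W = (P₁V₁ − P₂V₂)/(γ − 1) with γ = 5/3.
P₁V₁ = 21358 J, P₂V₂ = 10193 J.
W = (21358 − 10193) / 0.6667 = 16748 J.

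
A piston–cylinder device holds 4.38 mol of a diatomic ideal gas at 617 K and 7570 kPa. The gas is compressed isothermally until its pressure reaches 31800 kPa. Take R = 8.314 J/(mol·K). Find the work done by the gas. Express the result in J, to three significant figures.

W ≈ -32200 J

Isothermal process: W = nRT ln(V₂/V₁) = nRT ln(P₁/P₂).
W = (4.38)(8.314)(617) × ln(7570/31800)
  = 22468 × ln(0.2381) = 22468 × -1.435
W_by_gas = -32248 J.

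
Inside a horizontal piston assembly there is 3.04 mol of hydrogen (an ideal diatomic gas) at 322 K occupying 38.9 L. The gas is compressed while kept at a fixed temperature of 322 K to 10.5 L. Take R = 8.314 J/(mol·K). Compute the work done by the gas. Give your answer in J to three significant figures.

Isothermal: W = nRT ln(V₂/V₁).
W = (3.04)(8.314)(322) × ln(10.5/38.9)
  = 8138 × -1.31
W_by_gas = -10658 J.

W ≈ -10700 J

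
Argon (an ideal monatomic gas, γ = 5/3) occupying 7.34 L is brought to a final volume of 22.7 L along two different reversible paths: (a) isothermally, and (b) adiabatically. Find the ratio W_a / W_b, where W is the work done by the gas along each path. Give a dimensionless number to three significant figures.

W_a / W_b ≈ 1.42

Path (a) isothermal: W = P₁V₁ ln(V₂/V₁) → W_a/(P₁V₁) = 1.129.
Path (b) adiabatic: W = P₁V₁(1 − (V₁/V₂)^(γ−1))/(γ−1) → W_b/(P₁V₁) = 0.7933.
W_a / W_b = 1.129 / 0.7933 = 1.423.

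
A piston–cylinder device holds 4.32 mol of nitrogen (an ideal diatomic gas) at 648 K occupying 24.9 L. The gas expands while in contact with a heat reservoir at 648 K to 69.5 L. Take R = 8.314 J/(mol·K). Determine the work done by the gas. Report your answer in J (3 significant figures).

Isothermal: W = nRT ln(V₂/V₁).
W = (4.32)(8.314)(648) × ln(69.5/24.9)
  = 23274 × 1.026
W_by_gas = 23890 J.

W ≈ 23900 J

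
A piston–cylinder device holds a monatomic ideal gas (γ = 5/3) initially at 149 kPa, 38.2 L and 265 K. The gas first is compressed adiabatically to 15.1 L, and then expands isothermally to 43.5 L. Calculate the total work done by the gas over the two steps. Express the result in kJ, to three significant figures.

Step 1 (adiabatic): W = (P₁V₁ − P₂V₂)/(γ−1) = (5692 − 10568)/0.667 = -7314 J.
After step 1: P = 699.8 kPa, V = 15.1 L, T = 492 K.
Step 2 (isothermal): W = P₁V₁ ln(V₂/V₁) = (10568) ln(43.5/15.1) = 11181 J.
W_total = -7314 + 11181 = 3868 J.

W_total ≈ 3.87 kJ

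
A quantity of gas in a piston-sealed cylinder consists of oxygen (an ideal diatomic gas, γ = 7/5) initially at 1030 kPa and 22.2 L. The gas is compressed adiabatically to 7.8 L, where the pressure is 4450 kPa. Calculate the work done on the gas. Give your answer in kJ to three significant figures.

Adiabatic: W = (P₁V₁ − P₂V₂)/(γ − 1) with γ = 7/5.
P₁V₁ = 22866 J, P₂V₂ = 34710 J.
W = (22866 − 34710) / 0.4 = -29610 J.
Work on gas = −W_by = 29610 J.

W ≈ 29.6 kJ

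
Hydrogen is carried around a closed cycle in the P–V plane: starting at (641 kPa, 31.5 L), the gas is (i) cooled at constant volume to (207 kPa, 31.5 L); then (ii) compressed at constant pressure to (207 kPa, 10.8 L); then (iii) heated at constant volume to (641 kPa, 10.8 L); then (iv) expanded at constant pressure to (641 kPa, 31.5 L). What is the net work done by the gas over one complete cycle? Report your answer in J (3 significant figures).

W_net ≈ 8980 J

Constant-volume legs do no work.
W(ii) = (207)(10.8 − 31.5) = -4285 J; W(iv) = (641)(31.5 − 10.8) = 13269 J.
W_net = -4285 + 13269 = 8984 J (the clockwise enclosed area).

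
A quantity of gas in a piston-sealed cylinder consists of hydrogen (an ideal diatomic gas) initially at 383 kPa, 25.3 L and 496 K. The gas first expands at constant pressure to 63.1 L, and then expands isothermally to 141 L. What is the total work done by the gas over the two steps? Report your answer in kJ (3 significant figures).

Step 1 (isobaric): W = PΔV = (383 kPa)(63.1 − 25.3 L) = 14477 J.
After step 1: P = 383 kPa, V = 63.1 L, T = 1237 K.
Step 2 (isothermal): W = P₁V₁ ln(V₂/V₁) = (24167) ln(141/63.1) = 19431 J.
W_total = 14477 + 19431 = 33909 J.

W_total ≈ 33.9 kJ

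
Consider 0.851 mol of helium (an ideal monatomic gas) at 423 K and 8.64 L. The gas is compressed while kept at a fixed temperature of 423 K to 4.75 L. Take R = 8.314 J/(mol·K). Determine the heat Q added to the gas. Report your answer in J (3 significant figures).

Q ≈ -1790 J

Isothermal ⇒ ΔU = 0, so Q = W = nRT ln(V₂/V₁).
Q = (0.851)(8.314)(423) ln(4.75/8.64) = 2993 × -0.5983 = -1790 J.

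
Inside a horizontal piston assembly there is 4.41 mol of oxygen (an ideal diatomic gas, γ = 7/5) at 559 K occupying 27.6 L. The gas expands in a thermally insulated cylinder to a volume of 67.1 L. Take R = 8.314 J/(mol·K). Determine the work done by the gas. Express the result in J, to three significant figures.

W ≈ 15300 J

Adiabatic: TV^(γ−1) = const with γ = 7/5.
T₂ = T₁ (V₁/V₂)^(γ−1) = 559 × (27.6/67.1)^0.4 = 559 × 0.7009 = 391.8 K.
W_by = nCᵥ(T₁ − T₂) = (4.41)(20.79)(559 − 391.8) = 15324 J.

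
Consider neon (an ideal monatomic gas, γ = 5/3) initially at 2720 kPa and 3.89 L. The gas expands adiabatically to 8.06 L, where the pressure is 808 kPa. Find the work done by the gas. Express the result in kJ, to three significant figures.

Adiabatic: W = (P₁V₁ − P₂V₂)/(γ − 1) with γ = 5/3.
P₁V₁ = 10581 J, P₂V₂ = 6512 J.
W = (10581 − 6512) / 0.6667 = 6102 J.

W ≈ 6.10 kJ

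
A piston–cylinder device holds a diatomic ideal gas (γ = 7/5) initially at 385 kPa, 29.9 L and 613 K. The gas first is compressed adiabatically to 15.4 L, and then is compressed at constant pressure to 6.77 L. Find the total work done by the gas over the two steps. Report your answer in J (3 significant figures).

W_total ≈ -17200 J

Step 1 (adiabatic): W = (P₁V₁ − P₂V₂)/(γ−1) = (11512 − 15010)/0.4 = -8747 J.
After step 1: P = 974.7 kPa, V = 15.4 L, T = 799.3 K.
Step 2 (isobaric): W = PΔV = (974.7 kPa)(6.77 − 15.4 L) = -8412 J.
W_total = -8747 − 8412 = -17159 J.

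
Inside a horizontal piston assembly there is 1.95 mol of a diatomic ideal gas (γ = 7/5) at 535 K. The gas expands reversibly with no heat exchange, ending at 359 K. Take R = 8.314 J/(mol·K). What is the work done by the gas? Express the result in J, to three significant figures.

Adiabatic ⇒ Q = 0, so W_by = −ΔU = nCᵥ(T₁ − T₂).
Cᵥ = 5R/2 = 20.79 J/(mol·K).
W = (1.95)(20.79)(535 − 359) = 7133 J.

W ≈ 7130 J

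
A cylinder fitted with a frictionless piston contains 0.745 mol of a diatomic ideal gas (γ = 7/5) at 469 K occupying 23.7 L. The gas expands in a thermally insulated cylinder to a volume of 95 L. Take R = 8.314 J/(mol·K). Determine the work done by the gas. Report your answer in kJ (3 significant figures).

W ≈ 3.09 kJ

Adiabatic: TV^(γ−1) = const with γ = 7/5.
T₂ = T₁ (V₁/V₂)^(γ−1) = 469 × (23.7/95)^0.4 = 469 × 0.5739 = 269.1 K.
W_by = nCᵥ(T₁ − T₂) = (0.745)(20.79)(469 − 269.1) = 3095 J.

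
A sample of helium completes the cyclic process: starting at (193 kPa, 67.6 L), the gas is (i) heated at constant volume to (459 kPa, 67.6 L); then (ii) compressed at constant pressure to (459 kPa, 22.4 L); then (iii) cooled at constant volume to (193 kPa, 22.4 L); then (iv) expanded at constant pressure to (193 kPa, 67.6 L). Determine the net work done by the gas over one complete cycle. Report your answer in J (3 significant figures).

Constant-volume legs do no work.
W(ii) = (459)(22.4 − 67.6) = -20747 J; W(iv) = (193)(67.6 − 22.4) = 8724 J.
W_net = -20747 + 8724 = -12023 J (the counter-clockwise enclosed area).

W_net ≈ -12000 J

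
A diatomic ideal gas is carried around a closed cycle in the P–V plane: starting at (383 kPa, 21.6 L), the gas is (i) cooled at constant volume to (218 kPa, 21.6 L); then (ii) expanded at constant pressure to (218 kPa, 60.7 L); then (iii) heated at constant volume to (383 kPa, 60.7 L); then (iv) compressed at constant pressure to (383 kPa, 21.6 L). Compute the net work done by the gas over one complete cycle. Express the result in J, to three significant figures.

Constant-volume legs do no work.
W(ii) = (218)(60.7 − 21.6) = 8524 J; W(iv) = (383)(21.6 − 60.7) = -14975 J.
W_net = 8524 − 14975 = -6452 J (the counter-clockwise enclosed area).

W_net ≈ -6450 J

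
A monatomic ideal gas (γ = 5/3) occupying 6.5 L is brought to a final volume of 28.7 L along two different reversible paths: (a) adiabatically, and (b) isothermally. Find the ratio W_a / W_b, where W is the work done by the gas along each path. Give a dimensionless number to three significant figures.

W_a / W_b ≈ 0.635

Path (a) adiabatic: W = P₁V₁(1 − (V₁/V₂)^(γ−1))/(γ−1) → W_a/(P₁V₁) = 0.9427.
Path (b) isothermal: W = P₁V₁ ln(V₂/V₁) → W_b/(P₁V₁) = 1.485.
W_a / W_b = 0.9427 / 1.485 = 0.6348.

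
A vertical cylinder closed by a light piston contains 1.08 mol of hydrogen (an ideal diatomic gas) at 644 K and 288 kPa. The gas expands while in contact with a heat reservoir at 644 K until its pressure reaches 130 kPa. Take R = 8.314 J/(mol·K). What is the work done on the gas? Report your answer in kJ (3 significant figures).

Isothermal process: W = nRT ln(V₂/V₁) = nRT ln(P₁/P₂).
W = (1.08)(8.314)(644) × ln(288/130)
  = 5783 × ln(2.215) = 5783 × 0.7954
W_by_gas = 4600 J; work on gas = −W_by = -4600 J.

W ≈ -4.60 kJ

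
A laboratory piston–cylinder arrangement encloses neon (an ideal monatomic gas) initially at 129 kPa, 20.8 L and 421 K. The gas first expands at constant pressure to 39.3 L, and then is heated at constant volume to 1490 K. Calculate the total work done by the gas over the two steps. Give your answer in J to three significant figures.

Step 1 (isobaric): W = PΔV = (129 kPa)(39.3 − 20.8 L) = 2386 J.
Step 2 (isochoric): W = 0 (constant volume).
W_total = 2386 + 0 = 2386 J.

W_total ≈ 2390 J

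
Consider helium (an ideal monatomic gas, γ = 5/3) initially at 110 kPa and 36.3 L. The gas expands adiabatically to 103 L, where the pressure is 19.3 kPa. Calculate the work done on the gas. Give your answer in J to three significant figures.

W ≈ -3010 J

Adiabatic: W = (P₁V₁ − P₂V₂)/(γ − 1) with γ = 5/3.
P₁V₁ = 3993 J, P₂V₂ = 1988 J.
W = (3993 − 1988) / 0.6667 = 3008 J.
Work on gas = −W_by = -3008 J.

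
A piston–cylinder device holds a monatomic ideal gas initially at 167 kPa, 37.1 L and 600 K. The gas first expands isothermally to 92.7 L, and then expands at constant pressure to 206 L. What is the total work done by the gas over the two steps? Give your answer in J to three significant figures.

Step 1 (isothermal): W = P₁V₁ ln(V₂/V₁) = (6196) ln(92.7/37.1) = 5674 J.
After step 1: P = 66.84 kPa, V = 92.7 L, T = 600 K.
Step 2 (isobaric): W = PΔV = (66.84 kPa)(206 − 92.7 L) = 7573 J.
W_total = 5674 + 7573 = 13246 J.

W_total ≈ 13200 J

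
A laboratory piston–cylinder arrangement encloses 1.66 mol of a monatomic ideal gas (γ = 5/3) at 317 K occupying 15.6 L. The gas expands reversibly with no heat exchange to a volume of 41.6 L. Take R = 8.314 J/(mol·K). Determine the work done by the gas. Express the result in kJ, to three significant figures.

W ≈ 3.15 kJ

Adiabatic: TV^(γ−1) = const with γ = 5/3.
T₂ = T₁ (V₁/V₂)^(γ−1) = 317 × (15.6/41.6)^0.667 = 317 × 0.52 = 164.8 K.
W_by = nCᵥ(T₁ − T₂) = (1.66)(12.47)(317 − 164.8) = 3150 J.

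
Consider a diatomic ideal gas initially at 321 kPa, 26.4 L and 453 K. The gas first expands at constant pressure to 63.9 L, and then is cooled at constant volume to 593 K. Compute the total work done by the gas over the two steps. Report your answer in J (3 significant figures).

W_total ≈ 12000 J

Step 1 (isobaric): W = PΔV = (321 kPa)(63.9 − 26.4 L) = 12038 J.
Step 2 (isochoric): W = 0 (constant volume).
W_total = 12038 + 0 = 12038 J.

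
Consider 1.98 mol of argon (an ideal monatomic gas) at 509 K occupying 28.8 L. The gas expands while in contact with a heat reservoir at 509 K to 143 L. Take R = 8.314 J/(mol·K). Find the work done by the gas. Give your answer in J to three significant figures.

Isothermal: W = nRT ln(V₂/V₁).
W = (1.98)(8.314)(509) × ln(143/28.8)
  = 8379 × 1.602
W_by_gas = 13427 J.

W ≈ 13400 J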